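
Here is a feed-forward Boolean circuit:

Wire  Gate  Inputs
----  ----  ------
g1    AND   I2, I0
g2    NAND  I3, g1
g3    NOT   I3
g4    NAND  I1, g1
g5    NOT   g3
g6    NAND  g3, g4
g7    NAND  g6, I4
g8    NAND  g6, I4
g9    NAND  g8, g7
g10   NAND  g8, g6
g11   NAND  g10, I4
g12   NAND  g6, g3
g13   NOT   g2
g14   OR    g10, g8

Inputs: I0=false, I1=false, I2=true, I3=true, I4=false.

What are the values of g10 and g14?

g1 = I2 AND I0 = true AND false = false
g3 = NOT I3 = NOT true = false
g4 = I1 NAND g1 = false NAND false = true
g6 = g3 NAND g4 = false NAND true = true
g8 = g6 NAND I4 = true NAND false = true
g10 = g8 NAND g6 = true NAND true = false
g14 = g10 OR g8 = false OR true = true

g10 = false; g14 = true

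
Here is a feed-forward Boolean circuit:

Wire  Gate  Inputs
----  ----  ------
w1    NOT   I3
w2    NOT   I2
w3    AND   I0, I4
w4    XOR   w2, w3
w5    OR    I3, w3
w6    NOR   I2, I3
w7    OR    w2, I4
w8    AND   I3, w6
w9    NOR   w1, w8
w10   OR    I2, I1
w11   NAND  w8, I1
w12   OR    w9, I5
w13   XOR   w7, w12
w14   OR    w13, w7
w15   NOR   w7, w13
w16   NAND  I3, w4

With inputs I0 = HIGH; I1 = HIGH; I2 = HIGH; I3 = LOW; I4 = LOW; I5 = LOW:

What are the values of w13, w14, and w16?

w13 = LOW, w14 = LOW, w16 = HIGH

w1 = NOT I3 = NOT LOW = HIGH
w2 = NOT I2 = NOT HIGH = LOW
w3 = I0 AND I4 = HIGH AND LOW = LOW
w4 = w2 XOR w3 = LOW XOR LOW = LOW
w6 = I2 NOR I3 = HIGH NOR LOW = LOW
w7 = w2 OR I4 = LOW OR LOW = LOW
w8 = I3 AND w6 = LOW AND LOW = LOW
w9 = w1 NOR w8 = HIGH NOR LOW = LOW
w12 = w9 OR I5 = LOW OR LOW = LOW
w13 = w7 XOR w12 = LOW XOR LOW = LOW
w14 = w13 OR w7 = LOW OR LOW = LOW
w16 = I3 NAND w4 = LOW NAND LOW = HIGH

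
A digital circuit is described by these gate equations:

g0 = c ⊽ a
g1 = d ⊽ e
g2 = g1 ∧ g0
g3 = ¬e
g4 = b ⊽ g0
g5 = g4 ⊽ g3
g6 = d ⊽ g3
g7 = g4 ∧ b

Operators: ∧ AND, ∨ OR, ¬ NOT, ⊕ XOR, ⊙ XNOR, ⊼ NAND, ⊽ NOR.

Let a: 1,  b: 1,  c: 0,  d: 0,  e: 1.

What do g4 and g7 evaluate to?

g4 = 0, g7 = 0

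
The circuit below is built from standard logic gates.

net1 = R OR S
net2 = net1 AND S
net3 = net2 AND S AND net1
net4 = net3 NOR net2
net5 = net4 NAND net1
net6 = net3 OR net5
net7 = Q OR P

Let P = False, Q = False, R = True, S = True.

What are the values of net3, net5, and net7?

net3 = True, net5 = True, net7 = False

net1 = R OR S = True OR True = True
net2 = net1 AND S = True AND True = True
net3 = net2 AND S AND net1 = True AND True AND True = True
net4 = net3 NOR net2 = True NOR True = False
net5 = net4 NAND net1 = False NAND True = True
net7 = Q OR P = False OR False = False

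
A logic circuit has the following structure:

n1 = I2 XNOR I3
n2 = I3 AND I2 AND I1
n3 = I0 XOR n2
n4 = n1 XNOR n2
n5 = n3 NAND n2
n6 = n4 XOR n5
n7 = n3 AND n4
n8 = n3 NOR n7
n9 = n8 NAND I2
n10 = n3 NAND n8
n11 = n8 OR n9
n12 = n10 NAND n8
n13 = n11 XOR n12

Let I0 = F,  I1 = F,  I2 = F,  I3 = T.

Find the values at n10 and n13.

n10 = T; n13 = T

n1 = I2 XNOR I3 = F XNOR T = F
n2 = I3 AND I2 AND I1 = T AND F AND F = F
n3 = I0 XOR n2 = F XOR F = F
n4 = n1 XNOR n2 = F XNOR F = T
n7 = n3 AND n4 = F AND T = F
n8 = n3 NOR n7 = F NOR F = T
n9 = n8 NAND I2 = T NAND F = T
n10 = n3 NAND n8 = F NAND T = T
n11 = n8 OR n9 = T OR T = T
n12 = n10 NAND n8 = T NAND T = F
n13 = n11 XOR n12 = T XOR F = T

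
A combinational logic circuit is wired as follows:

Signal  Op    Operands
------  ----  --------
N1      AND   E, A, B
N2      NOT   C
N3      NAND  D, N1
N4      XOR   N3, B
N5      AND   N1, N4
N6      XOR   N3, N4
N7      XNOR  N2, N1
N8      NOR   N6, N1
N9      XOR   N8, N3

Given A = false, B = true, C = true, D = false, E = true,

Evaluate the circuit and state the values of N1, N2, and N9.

N1 = false; N2 = false; N9 = true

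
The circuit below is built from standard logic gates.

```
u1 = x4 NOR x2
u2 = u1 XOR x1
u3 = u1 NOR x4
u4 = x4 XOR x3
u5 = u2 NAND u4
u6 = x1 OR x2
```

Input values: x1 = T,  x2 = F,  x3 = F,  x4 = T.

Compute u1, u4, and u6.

u1 = F, u4 = T, u6 = T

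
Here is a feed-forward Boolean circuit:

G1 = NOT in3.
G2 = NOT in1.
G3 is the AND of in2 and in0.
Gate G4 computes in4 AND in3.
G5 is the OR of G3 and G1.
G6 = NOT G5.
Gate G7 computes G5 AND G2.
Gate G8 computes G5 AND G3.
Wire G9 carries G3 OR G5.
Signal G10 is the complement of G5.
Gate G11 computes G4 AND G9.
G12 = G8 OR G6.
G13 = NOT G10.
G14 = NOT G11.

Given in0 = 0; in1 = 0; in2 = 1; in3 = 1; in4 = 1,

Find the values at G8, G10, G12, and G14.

G8 = 0, G10 = 1, G12 = 1, G14 = 1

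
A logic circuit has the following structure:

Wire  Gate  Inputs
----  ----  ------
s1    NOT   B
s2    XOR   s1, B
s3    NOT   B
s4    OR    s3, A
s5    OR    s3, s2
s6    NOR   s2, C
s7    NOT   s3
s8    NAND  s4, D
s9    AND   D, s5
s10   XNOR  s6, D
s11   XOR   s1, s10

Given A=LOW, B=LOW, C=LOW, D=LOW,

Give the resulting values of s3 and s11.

s1 = NOT B = NOT LOW = HIGH
s2 = s1 XOR B = HIGH XOR LOW = HIGH
s3 = NOT B = NOT LOW = HIGH
s6 = s2 NOR C = HIGH NOR LOW = LOW
s10 = s6 XNOR D = LOW XNOR LOW = HIGH
s11 = s1 XOR s10 = HIGH XOR HIGH = LOW

s3 = HIGH, s11 = LOW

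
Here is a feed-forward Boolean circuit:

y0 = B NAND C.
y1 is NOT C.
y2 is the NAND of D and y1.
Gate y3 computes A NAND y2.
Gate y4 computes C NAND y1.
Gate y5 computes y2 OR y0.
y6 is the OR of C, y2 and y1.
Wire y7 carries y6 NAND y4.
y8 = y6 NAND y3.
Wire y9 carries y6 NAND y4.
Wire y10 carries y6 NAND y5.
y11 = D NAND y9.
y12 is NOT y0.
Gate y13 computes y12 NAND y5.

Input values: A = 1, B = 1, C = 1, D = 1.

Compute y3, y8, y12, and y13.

y3 = 0, y8 = 1, y12 = 1, y13 = 0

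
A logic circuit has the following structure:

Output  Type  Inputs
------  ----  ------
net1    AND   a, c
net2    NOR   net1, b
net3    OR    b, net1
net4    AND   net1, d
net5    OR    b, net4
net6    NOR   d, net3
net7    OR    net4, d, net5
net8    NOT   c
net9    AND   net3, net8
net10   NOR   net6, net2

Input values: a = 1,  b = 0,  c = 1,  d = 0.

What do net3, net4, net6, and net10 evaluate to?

net3 = 1  net4 = 0  net6 = 0  net10 = 1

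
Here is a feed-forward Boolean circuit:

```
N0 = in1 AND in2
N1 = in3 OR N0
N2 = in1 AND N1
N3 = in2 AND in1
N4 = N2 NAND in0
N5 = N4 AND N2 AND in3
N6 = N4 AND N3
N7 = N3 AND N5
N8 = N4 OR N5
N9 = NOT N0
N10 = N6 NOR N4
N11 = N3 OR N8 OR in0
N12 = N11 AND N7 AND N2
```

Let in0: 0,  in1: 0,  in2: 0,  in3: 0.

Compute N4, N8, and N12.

N4 = 1, N8 = 1, N12 = 0

N0 = in1 AND in2 = 0 AND 0 = 0
N1 = in3 OR N0 = 0 OR 0 = 0
N2 = in1 AND N1 = 0 AND 0 = 0
N3 = in2 AND in1 = 0 AND 0 = 0
N4 = N2 NAND in0 = 0 NAND 0 = 1
N5 = N4 AND N2 AND in3 = 1 AND 0 AND 0 = 0
N7 = N3 AND N5 = 0 AND 0 = 0
N8 = N4 OR N5 = 1 OR 0 = 1
N11 = N3 OR N8 OR in0 = 0 OR 1 OR 0 = 1
N12 = N11 AND N7 AND N2 = 1 AND 0 AND 0 = 0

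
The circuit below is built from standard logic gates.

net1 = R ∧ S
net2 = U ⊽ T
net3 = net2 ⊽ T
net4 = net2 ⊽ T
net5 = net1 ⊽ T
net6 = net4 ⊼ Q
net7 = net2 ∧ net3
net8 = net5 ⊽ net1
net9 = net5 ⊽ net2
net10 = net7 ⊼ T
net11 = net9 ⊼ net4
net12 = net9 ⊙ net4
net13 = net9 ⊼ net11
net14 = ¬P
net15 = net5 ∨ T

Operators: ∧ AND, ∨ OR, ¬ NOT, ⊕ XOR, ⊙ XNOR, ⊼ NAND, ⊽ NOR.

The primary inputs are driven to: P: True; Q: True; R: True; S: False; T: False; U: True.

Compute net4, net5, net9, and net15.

net1 = R AND S = True AND False = False
net2 = U NOR T = True NOR False = False
net4 = net2 NOR T = False NOR False = True
net5 = net1 NOR T = False NOR False = True
net9 = net5 NOR net2 = True NOR False = False
net15 = net5 OR T = True OR False = True

net4 = True, net5 = True, net9 = False, net15 = True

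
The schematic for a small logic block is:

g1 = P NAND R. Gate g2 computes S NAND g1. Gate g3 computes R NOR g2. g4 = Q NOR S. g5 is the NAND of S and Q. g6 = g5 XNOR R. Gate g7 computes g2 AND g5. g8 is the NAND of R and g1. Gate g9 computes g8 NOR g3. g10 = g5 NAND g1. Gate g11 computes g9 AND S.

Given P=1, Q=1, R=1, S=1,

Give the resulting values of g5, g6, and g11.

g1 = P NAND R = 1 NAND 1 = 0
g2 = S NAND g1 = 1 NAND 0 = 1
g3 = R NOR g2 = 1 NOR 1 = 0
g5 = S NAND Q = 1 NAND 1 = 0
g6 = g5 XNOR R = 0 XNOR 1 = 0
g8 = R NAND g1 = 1 NAND 0 = 1
g9 = g8 NOR g3 = 1 NOR 0 = 0
g11 = g9 AND S = 0 AND 1 = 0

g5 = 0; g6 = 0; g11 = 0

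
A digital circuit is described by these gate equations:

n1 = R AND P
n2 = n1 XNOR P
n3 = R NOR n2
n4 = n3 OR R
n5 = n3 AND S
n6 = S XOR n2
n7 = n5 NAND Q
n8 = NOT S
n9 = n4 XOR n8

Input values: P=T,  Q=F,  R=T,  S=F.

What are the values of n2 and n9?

n2 = T; n9 = F

n1 = R AND P = T AND T = T
n2 = n1 XNOR P = T XNOR T = T
n3 = R NOR n2 = T NOR T = F
n4 = n3 OR R = F OR T = T
n8 = NOT S = NOT F = T
n9 = n4 XOR n8 = T XOR T = F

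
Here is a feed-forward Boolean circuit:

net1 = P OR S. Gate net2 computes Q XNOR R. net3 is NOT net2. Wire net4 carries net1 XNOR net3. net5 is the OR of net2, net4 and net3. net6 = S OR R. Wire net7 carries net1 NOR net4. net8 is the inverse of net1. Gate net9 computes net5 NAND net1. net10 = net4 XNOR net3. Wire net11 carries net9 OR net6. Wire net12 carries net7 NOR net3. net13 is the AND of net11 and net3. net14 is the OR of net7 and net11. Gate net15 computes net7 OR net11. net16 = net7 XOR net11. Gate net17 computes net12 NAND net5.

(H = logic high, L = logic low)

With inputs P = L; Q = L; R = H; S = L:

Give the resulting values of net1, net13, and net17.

net1 = L  net13 = H  net17 = H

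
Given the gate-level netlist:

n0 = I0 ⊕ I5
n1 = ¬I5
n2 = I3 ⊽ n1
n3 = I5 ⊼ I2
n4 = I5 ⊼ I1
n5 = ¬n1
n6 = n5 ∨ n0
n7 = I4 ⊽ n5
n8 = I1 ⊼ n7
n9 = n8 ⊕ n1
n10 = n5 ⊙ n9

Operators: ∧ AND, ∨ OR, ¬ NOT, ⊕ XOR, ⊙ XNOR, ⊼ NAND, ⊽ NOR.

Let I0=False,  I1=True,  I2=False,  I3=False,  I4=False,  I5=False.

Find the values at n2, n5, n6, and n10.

n2 = False  n5 = False  n6 = False  n10 = False

n0 = I0 XOR I5 = False XOR False = False
n1 = NOT I5 = NOT False = True
n2 = I3 NOR n1 = False NOR True = False
n5 = NOT n1 = NOT True = False
n6 = n5 OR n0 = False OR False = False
n7 = I4 NOR n5 = False NOR False = True
n8 = I1 NAND n7 = True NAND True = False
n9 = n8 XOR n1 = False XOR True = True
n10 = n5 XNOR n9 = False XNOR True = False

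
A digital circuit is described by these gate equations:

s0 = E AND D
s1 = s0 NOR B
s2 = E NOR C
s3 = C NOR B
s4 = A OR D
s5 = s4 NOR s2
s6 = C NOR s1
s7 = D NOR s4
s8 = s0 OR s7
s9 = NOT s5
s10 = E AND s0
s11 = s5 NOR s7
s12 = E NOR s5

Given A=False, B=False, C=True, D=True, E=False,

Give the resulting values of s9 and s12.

s9 = True, s12 = True

s2 = E NOR C = False NOR True = False
s4 = A OR D = False OR True = True
s5 = s4 NOR s2 = True NOR False = False
s9 = NOT s5 = NOT False = True
s12 = E NOR s5 = False NOR False = True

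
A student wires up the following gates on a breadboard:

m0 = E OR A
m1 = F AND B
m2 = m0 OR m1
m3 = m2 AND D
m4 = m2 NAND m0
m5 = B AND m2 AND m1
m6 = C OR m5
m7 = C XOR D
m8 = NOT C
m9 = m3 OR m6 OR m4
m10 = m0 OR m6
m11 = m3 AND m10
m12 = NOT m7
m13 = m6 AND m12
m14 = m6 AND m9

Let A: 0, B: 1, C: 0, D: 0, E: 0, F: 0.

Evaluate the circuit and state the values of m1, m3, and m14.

m1 = 0; m3 = 0; m14 = 0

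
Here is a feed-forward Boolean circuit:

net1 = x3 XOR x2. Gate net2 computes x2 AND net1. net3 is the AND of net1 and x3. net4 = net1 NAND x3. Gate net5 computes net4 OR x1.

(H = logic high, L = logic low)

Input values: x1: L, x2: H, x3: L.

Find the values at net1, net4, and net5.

net1 = H; net4 = H; net5 = H

net1 = x3 XOR x2 = L XOR H = H
net4 = net1 NAND x3 = H NAND L = H
net5 = net4 OR x1 = H OR L = H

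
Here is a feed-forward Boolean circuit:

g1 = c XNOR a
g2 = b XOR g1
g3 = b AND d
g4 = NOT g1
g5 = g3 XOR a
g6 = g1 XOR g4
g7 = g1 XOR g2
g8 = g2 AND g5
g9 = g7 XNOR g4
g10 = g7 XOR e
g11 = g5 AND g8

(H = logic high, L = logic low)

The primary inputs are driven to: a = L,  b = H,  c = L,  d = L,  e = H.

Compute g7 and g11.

g1 = c XNOR a = L XNOR L = H
g2 = b XOR g1 = H XOR H = L
g3 = b AND d = H AND L = L
g5 = g3 XOR a = L XOR L = L
g7 = g1 XOR g2 = H XOR L = H
g8 = g2 AND g5 = L AND L = L
g11 = g5 AND g8 = L AND L = L

g7 = H, g11 = L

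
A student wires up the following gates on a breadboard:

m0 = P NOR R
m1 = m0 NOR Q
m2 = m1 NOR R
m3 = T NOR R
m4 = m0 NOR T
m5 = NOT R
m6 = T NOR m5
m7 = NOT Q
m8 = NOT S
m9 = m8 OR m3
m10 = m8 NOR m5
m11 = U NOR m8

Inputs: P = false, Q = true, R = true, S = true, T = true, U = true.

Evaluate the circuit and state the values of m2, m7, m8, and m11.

m0 = P NOR R = false NOR true = false
m1 = m0 NOR Q = false NOR true = false
m2 = m1 NOR R = false NOR true = false
m7 = NOT Q = NOT true = false
m8 = NOT S = NOT true = false
m11 = U NOR m8 = true NOR false = false

m2 = false, m7 = false, m8 = false, m11 = false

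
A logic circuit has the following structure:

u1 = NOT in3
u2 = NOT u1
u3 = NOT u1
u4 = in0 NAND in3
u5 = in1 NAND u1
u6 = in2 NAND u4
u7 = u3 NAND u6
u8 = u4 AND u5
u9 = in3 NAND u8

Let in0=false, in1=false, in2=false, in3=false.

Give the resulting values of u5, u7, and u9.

u1 = NOT in3 = NOT false = true
u3 = NOT u1 = NOT true = false
u4 = in0 NAND in3 = false NAND false = true
u5 = in1 NAND u1 = false NAND true = true
u6 = in2 NAND u4 = false NAND true = true
u7 = u3 NAND u6 = false NAND true = true
u8 = u4 AND u5 = true AND true = true
u9 = in3 NAND u8 = false NAND true = true

u5 = true, u7 = true, u9 = true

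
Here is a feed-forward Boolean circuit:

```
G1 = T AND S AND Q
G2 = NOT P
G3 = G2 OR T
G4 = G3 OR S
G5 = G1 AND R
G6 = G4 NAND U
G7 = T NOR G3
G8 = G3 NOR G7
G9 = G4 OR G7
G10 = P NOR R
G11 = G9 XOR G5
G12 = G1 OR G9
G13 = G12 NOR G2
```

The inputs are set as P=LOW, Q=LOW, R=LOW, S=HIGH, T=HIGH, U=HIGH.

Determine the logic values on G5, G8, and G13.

G5 = LOW, G8 = LOW, G13 = LOW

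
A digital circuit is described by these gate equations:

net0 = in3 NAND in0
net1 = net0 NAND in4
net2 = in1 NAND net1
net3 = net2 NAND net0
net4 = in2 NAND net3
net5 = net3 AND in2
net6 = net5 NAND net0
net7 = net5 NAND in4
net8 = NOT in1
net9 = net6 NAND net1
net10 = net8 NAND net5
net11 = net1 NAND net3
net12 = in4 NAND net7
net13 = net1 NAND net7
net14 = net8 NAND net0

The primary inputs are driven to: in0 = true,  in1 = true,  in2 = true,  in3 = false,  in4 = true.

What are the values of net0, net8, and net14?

net0 = true; net8 = false; net14 = true

net0 = in3 NAND in0 = false NAND true = true
net8 = NOT in1 = NOT true = false
net14 = net8 NAND net0 = false NAND true = true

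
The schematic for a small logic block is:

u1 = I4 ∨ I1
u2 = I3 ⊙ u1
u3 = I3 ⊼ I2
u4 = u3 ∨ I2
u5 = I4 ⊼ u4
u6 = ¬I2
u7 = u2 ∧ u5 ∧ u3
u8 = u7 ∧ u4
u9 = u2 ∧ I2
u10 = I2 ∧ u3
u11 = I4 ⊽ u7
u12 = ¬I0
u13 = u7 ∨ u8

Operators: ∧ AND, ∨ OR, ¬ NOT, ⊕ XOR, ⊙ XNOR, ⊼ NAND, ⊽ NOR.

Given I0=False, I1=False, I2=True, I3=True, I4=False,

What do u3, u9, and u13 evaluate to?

u3 = False, u9 = False, u13 = False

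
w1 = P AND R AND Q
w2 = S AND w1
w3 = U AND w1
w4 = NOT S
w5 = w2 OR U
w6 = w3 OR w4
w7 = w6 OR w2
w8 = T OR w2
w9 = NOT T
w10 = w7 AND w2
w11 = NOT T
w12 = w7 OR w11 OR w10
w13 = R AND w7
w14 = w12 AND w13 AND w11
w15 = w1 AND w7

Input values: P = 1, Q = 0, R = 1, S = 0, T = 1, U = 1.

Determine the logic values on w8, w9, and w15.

w1 = P AND R AND Q = 1 AND 1 AND 0 = 0
w2 = S AND w1 = 0 AND 0 = 0
w3 = U AND w1 = 1 AND 0 = 0
w4 = NOT S = NOT 0 = 1
w6 = w3 OR w4 = 0 OR 1 = 1
w7 = w6 OR w2 = 1 OR 0 = 1
w8 = T OR w2 = 1 OR 0 = 1
w9 = NOT T = NOT 1 = 0
w15 = w1 AND w7 = 0 AND 1 = 0

w8 = 1  w9 = 0  w15 = 0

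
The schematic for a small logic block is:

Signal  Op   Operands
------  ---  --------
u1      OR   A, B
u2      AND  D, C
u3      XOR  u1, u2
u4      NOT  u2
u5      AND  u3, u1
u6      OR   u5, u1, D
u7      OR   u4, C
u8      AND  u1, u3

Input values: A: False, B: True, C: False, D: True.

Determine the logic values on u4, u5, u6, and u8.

u4 = True, u5 = True, u6 = True, u8 = True

u1 = A OR B = False OR True = True
u2 = D AND C = True AND False = False
u3 = u1 XOR u2 = True XOR False = True
u4 = NOT u2 = NOT False = True
u5 = u3 AND u1 = True AND True = True
u6 = u5 OR u1 OR D = True OR True OR True = True
u8 = u1 AND u3 = True AND True = True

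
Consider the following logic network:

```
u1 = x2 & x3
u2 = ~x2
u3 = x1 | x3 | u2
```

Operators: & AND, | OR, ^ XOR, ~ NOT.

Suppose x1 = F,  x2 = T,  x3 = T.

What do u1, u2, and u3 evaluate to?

u1 = T; u2 = F; u3 = T

u1 = x2 AND x3 = T AND T = T
u2 = NOT x2 = NOT T = F
u3 = x1 OR x3 OR u2 = F OR T OR F = T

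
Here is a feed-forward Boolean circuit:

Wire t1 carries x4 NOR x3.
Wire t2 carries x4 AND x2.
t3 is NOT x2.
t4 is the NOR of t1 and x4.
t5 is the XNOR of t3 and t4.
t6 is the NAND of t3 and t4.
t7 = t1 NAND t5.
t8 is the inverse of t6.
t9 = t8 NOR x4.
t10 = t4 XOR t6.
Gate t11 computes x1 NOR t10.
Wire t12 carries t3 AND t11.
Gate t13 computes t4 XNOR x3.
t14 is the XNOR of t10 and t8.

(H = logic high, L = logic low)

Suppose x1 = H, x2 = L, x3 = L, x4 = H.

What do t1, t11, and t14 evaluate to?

t1 = x4 NOR x3 = H NOR L = L
t3 = NOT x2 = NOT L = H
t4 = t1 NOR x4 = L NOR H = L
t6 = t3 NAND t4 = H NAND L = H
t8 = NOT t6 = NOT H = L
t10 = t4 XOR t6 = L XOR H = H
t11 = x1 NOR t10 = H NOR H = L
t14 = t10 XNOR t8 = H XNOR L = L

t1 = L; t11 = L; t14 = L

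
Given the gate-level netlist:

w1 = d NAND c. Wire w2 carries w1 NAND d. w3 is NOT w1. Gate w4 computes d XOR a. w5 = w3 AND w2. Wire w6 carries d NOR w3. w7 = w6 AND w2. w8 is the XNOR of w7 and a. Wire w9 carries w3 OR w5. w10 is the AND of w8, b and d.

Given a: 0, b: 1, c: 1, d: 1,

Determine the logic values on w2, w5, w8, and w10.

w2 = 1  w5 = 1  w8 = 1  w10 = 1

w1 = d NAND c = 1 NAND 1 = 0
w2 = w1 NAND d = 0 NAND 1 = 1
w3 = NOT w1 = NOT 0 = 1
w5 = w3 AND w2 = 1 AND 1 = 1
w6 = d NOR w3 = 1 NOR 1 = 0
w7 = w6 AND w2 = 0 AND 1 = 0
w8 = w7 XNOR a = 0 XNOR 0 = 1
w10 = w8 AND b AND d = 1 AND 1 AND 1 = 1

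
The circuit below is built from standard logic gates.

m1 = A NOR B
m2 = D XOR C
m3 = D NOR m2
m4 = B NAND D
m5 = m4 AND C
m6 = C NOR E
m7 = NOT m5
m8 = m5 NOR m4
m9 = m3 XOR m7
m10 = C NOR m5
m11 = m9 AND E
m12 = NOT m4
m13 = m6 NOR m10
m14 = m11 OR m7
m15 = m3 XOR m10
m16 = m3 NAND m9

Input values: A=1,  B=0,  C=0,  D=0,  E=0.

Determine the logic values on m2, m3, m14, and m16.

m2 = D XOR C = 0 XOR 0 = 0
m3 = D NOR m2 = 0 NOR 0 = 1
m4 = B NAND D = 0 NAND 0 = 1
m5 = m4 AND C = 1 AND 0 = 0
m7 = NOT m5 = NOT 0 = 1
m9 = m3 XOR m7 = 1 XOR 1 = 0
m11 = m9 AND E = 0 AND 0 = 0
m14 = m11 OR m7 = 0 OR 1 = 1
m16 = m3 NAND m9 = 1 NAND 0 = 1

m2 = 0; m3 = 1; m14 = 1; m16 = 1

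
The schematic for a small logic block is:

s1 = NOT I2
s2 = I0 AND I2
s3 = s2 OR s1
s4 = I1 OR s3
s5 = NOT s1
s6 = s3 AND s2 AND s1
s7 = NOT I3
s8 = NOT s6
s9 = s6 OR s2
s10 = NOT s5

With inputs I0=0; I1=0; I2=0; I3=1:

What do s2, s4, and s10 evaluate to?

s1 = NOT I2 = NOT 0 = 1
s2 = I0 AND I2 = 0 AND 0 = 0
s3 = s2 OR s1 = 0 OR 1 = 1
s4 = I1 OR s3 = 0 OR 1 = 1
s5 = NOT s1 = NOT 1 = 0
s10 = NOT s5 = NOT 0 = 1

s2 = 0, s4 = 1, s10 = 1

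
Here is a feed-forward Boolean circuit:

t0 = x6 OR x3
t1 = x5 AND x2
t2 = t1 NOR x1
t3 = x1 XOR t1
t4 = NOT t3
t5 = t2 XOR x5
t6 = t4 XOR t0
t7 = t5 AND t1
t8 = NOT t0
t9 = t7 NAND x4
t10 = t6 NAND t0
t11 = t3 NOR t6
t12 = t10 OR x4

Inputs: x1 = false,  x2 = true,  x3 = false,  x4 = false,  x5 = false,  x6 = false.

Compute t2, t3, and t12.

t2 = true, t3 = false, t12 = true

t0 = x6 OR x3 = false OR false = false
t1 = x5 AND x2 = false AND true = false
t2 = t1 NOR x1 = false NOR false = true
t3 = x1 XOR t1 = false XOR false = false
t4 = NOT t3 = NOT false = true
t6 = t4 XOR t0 = true XOR false = true
t10 = t6 NAND t0 = true NAND false = true
t12 = t10 OR x4 = true OR false = true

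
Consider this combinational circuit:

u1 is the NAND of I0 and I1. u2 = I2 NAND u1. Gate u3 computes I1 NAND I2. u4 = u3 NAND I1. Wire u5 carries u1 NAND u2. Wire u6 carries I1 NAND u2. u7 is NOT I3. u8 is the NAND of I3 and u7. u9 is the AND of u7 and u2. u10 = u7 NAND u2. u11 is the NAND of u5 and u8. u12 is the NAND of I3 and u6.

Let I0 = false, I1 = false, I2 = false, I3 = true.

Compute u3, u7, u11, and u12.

u3 = true, u7 = false, u11 = true, u12 = false

u1 = I0 NAND I1 = false NAND false = true
u2 = I2 NAND u1 = false NAND true = true
u3 = I1 NAND I2 = false NAND false = true
u5 = u1 NAND u2 = true NAND true = false
u6 = I1 NAND u2 = false NAND true = true
u7 = NOT I3 = NOT true = false
u8 = I3 NAND u7 = true NAND false = true
u11 = u5 NAND u8 = false NAND true = true
u12 = I3 NAND u6 = true NAND true = false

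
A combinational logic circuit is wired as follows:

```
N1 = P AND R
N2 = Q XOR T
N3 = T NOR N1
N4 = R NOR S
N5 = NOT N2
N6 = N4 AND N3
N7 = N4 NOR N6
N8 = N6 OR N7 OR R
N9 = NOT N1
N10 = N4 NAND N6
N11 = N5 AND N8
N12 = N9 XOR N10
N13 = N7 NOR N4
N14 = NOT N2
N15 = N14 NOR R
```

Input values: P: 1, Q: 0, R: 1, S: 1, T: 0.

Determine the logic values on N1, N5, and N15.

N1 = P AND R = 1 AND 1 = 1
N2 = Q XOR T = 0 XOR 0 = 0
N5 = NOT N2 = NOT 0 = 1
N14 = NOT N2 = NOT 0 = 1
N15 = N14 NOR R = 1 NOR 1 = 0

N1 = 1, N5 = 1, N15 = 0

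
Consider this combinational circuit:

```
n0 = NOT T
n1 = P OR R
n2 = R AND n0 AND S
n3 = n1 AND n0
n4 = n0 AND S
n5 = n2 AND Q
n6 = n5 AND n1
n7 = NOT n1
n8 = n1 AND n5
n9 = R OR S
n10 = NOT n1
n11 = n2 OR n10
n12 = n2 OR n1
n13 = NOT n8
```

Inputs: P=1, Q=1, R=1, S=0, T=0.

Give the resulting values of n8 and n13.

n0 = NOT T = NOT 0 = 1
n1 = P OR R = 1 OR 1 = 1
n2 = R AND n0 AND S = 1 AND 1 AND 0 = 0
n5 = n2 AND Q = 0 AND 1 = 0
n8 = n1 AND n5 = 1 AND 0 = 0
n13 = NOT n8 = NOT 0 = 1

n8 = 0, n13 = 1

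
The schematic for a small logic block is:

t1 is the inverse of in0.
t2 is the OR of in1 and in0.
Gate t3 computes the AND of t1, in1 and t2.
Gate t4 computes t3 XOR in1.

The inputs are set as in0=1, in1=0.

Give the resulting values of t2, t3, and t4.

t2 = 1; t3 = 0; t4 = 0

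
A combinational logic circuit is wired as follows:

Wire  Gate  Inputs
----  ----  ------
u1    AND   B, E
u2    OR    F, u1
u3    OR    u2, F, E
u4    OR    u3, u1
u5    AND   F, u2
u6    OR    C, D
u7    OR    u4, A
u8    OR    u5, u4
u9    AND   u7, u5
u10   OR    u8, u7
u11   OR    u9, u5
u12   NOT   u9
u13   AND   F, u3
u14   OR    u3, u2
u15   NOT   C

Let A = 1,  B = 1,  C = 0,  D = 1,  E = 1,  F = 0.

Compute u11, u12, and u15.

u11 = 0; u12 = 1; u15 = 1

u1 = B AND E = 1 AND 1 = 1
u2 = F OR u1 = 0 OR 1 = 1
u3 = u2 OR F OR E = 1 OR 0 OR 1 = 1
u4 = u3 OR u1 = 1 OR 1 = 1
u5 = F AND u2 = 0 AND 1 = 0
u7 = u4 OR A = 1 OR 1 = 1
u9 = u7 AND u5 = 1 AND 0 = 0
u11 = u9 OR u5 = 0 OR 0 = 0
u12 = NOT u9 = NOT 0 = 1
u15 = NOT C = NOT 0 = 1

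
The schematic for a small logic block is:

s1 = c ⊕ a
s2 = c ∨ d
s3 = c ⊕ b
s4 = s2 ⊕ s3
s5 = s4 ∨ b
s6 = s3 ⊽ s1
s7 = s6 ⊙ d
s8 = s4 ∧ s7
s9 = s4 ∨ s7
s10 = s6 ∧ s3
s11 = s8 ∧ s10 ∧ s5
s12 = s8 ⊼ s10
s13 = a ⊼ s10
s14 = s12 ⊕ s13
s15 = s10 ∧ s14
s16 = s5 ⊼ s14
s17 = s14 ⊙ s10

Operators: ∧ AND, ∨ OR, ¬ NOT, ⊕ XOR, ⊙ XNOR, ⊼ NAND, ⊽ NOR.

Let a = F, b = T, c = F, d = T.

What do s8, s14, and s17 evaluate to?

s1 = c XOR a = F XOR F = F
s2 = c OR d = F OR T = T
s3 = c XOR b = F XOR T = T
s4 = s2 XOR s3 = T XOR T = F
s6 = s3 NOR s1 = T NOR F = F
s7 = s6 XNOR d = F XNOR T = F
s8 = s4 AND s7 = F AND F = F
s10 = s6 AND s3 = F AND T = F
s12 = s8 NAND s10 = F NAND F = T
s13 = a NAND s10 = F NAND F = T
s14 = s12 XOR s13 = T XOR T = F
s17 = s14 XNOR s10 = F XNOR F = T

s8 = F  s14 = F  s17 = T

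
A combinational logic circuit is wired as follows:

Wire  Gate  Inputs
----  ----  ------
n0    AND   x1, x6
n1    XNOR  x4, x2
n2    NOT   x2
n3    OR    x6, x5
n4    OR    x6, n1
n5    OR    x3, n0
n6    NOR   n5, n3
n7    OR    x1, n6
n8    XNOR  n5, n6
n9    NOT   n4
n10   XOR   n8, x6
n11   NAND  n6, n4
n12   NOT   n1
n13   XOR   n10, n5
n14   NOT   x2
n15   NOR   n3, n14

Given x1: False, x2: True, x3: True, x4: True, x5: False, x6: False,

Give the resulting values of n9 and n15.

n9 = False, n15 = True

n1 = x4 XNOR x2 = True XNOR True = True
n3 = x6 OR x5 = False OR False = False
n4 = x6 OR n1 = False OR True = True
n9 = NOT n4 = NOT True = False
n14 = NOT x2 = NOT True = False
n15 = n3 NOR n14 = False NOR False = True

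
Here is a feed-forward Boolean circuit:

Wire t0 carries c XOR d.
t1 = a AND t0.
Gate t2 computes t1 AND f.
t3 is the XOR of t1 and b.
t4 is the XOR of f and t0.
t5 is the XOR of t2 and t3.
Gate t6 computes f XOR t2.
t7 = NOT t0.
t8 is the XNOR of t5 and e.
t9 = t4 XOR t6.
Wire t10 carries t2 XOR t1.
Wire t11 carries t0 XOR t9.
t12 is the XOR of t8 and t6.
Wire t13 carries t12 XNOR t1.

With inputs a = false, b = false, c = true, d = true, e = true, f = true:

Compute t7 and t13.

t0 = c XOR d = true XOR true = false
t1 = a AND t0 = false AND false = false
t2 = t1 AND f = false AND true = false
t3 = t1 XOR b = false XOR false = false
t5 = t2 XOR t3 = false XOR false = false
t6 = f XOR t2 = true XOR false = true
t7 = NOT t0 = NOT false = true
t8 = t5 XNOR e = false XNOR true = false
t12 = t8 XOR t6 = false XOR true = true
t13 = t12 XNOR t1 = true XNOR false = false

t7 = true, t13 = false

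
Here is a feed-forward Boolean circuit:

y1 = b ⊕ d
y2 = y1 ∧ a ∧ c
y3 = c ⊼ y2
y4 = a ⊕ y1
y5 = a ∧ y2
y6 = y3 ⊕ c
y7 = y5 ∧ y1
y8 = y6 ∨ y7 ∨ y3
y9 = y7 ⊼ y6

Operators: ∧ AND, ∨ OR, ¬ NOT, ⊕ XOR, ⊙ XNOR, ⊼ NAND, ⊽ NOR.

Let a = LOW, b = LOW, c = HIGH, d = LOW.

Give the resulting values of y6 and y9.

y6 = LOW  y9 = HIGH

y1 = b XOR d = LOW XOR LOW = LOW
y2 = y1 AND a AND c = LOW AND LOW AND HIGH = LOW
y3 = c NAND y2 = HIGH NAND LOW = HIGH
y5 = a AND y2 = LOW AND LOW = LOW
y6 = y3 XOR c = HIGH XOR HIGH = LOW
y7 = y5 AND y1 = LOW AND LOW = LOW
y9 = y7 NAND y6 = LOW NAND LOW = HIGH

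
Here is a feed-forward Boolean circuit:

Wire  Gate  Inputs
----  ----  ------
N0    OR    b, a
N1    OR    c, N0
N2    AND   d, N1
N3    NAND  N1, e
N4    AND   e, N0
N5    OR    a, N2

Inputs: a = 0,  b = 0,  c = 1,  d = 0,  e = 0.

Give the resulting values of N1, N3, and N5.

N0 = b OR a = 0 OR 0 = 0
N1 = c OR N0 = 1 OR 0 = 1
N2 = d AND N1 = 0 AND 1 = 0
N3 = N1 NAND e = 1 NAND 0 = 1
N5 = a OR N2 = 0 OR 0 = 0

N1 = 1, N3 = 1, N5 = 0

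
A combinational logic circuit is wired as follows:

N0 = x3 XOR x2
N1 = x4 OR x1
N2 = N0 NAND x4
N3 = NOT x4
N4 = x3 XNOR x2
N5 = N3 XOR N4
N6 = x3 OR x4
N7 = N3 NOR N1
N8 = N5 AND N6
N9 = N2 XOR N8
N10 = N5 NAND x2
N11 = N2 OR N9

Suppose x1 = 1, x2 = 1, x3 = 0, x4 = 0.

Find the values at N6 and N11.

N6 = 0; N11 = 1

N0 = x3 XOR x2 = 0 XOR 1 = 1
N2 = N0 NAND x4 = 1 NAND 0 = 1
N3 = NOT x4 = NOT 0 = 1
N4 = x3 XNOR x2 = 0 XNOR 1 = 0
N5 = N3 XOR N4 = 1 XOR 0 = 1
N6 = x3 OR x4 = 0 OR 0 = 0
N8 = N5 AND N6 = 1 AND 0 = 0
N9 = N2 XOR N8 = 1 XOR 0 = 1
N11 = N2 OR N9 = 1 OR 1 = 1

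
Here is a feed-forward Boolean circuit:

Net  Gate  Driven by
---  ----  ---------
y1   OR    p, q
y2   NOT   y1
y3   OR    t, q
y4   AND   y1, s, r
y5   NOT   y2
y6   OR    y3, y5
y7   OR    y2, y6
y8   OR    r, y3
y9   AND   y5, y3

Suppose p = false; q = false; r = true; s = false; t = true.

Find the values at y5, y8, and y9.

y5 = false, y8 = true, y9 = false

y1 = p OR q = false OR false = false
y2 = NOT y1 = NOT false = true
y3 = t OR q = true OR false = true
y5 = NOT y2 = NOT true = false
y8 = r OR y3 = true OR true = true
y9 = y5 AND y3 = false AND true = false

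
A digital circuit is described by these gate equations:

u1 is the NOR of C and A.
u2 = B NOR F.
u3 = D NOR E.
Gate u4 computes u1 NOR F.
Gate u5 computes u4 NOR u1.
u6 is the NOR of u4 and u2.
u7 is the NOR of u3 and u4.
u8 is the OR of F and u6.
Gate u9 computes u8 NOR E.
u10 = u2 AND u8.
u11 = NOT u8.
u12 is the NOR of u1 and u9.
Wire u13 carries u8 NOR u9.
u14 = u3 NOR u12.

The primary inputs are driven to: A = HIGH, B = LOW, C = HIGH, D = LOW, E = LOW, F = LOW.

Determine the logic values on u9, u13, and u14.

u9 = HIGH; u13 = LOW; u14 = LOW

u1 = C NOR A = HIGH NOR HIGH = LOW
u2 = B NOR F = LOW NOR LOW = HIGH
u3 = D NOR E = LOW NOR LOW = HIGH
u4 = u1 NOR F = LOW NOR LOW = HIGH
u6 = u4 NOR u2 = HIGH NOR HIGH = LOW
u8 = F OR u6 = LOW OR LOW = LOW
u9 = u8 NOR E = LOW NOR LOW = HIGH
u12 = u1 NOR u9 = LOW NOR HIGH = LOW
u13 = u8 NOR u9 = LOW NOR HIGH = LOW
u14 = u3 NOR u12 = HIGH NOR LOW = LOW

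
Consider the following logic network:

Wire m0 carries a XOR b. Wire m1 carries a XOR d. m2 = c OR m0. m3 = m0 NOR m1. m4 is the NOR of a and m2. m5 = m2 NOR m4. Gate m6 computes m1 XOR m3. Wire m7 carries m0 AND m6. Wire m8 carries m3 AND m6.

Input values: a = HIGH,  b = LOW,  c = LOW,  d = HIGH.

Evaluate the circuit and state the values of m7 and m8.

m0 = a XOR b = HIGH XOR LOW = HIGH
m1 = a XOR d = HIGH XOR HIGH = LOW
m3 = m0 NOR m1 = HIGH NOR LOW = LOW
m6 = m1 XOR m3 = LOW XOR LOW = LOW
m7 = m0 AND m6 = HIGH AND LOW = LOW
m8 = m3 AND m6 = LOW AND LOW = LOW

m7 = LOW, m8 = LOW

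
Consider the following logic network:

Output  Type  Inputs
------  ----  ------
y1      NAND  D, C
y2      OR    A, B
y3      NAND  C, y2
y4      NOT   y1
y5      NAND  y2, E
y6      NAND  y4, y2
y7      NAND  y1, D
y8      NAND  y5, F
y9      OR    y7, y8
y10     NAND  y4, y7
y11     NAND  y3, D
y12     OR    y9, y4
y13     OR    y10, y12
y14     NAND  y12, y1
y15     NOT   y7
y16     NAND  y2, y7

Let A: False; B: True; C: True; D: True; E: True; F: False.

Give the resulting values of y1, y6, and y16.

y1 = False; y6 = False; y16 = False

y1 = D NAND C = True NAND True = False
y2 = A OR B = False OR True = True
y4 = NOT y1 = NOT False = True
y6 = y4 NAND y2 = True NAND True = False
y7 = y1 NAND D = False NAND True = True
y16 = y2 NAND y7 = True NAND True = False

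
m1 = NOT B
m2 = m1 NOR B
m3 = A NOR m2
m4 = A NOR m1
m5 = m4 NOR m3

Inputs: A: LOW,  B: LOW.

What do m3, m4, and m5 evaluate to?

m3 = HIGH; m4 = LOW; m5 = LOW

m1 = NOT B = NOT LOW = HIGH
m2 = m1 NOR B = HIGH NOR LOW = LOW
m3 = A NOR m2 = LOW NOR LOW = HIGH
m4 = A NOR m1 = LOW NOR HIGH = LOW
m5 = m4 NOR m3 = LOW NOR HIGH = LOW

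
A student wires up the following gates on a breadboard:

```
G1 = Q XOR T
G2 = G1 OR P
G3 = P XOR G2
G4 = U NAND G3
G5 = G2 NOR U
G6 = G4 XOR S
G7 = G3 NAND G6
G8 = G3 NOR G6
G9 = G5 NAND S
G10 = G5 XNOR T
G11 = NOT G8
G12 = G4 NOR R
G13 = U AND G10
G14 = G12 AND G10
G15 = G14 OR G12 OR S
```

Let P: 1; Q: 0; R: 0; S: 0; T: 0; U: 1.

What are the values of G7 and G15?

G7 = 1, G15 = 0

G1 = Q XOR T = 0 XOR 0 = 0
G2 = G1 OR P = 0 OR 1 = 1
G3 = P XOR G2 = 1 XOR 1 = 0
G4 = U NAND G3 = 1 NAND 0 = 1
G5 = G2 NOR U = 1 NOR 1 = 0
G6 = G4 XOR S = 1 XOR 0 = 1
G7 = G3 NAND G6 = 0 NAND 1 = 1
G10 = G5 XNOR T = 0 XNOR 0 = 1
G12 = G4 NOR R = 1 NOR 0 = 0
G14 = G12 AND G10 = 0 AND 1 = 0
G15 = G14 OR G12 OR S = 0 OR 0 OR 0 = 0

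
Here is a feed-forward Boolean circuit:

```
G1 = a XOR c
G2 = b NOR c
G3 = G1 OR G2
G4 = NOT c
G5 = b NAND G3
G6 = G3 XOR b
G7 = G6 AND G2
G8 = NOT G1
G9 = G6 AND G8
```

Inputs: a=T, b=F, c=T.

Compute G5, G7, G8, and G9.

G5 = T, G7 = F, G8 = T, G9 = F

G1 = a XOR c = T XOR T = F
G2 = b NOR c = F NOR T = F
G3 = G1 OR G2 = F OR F = F
G5 = b NAND G3 = F NAND F = T
G6 = G3 XOR b = F XOR F = F
G7 = G6 AND G2 = F AND F = F
G8 = NOT G1 = NOT F = T
G9 = G6 AND G8 = F AND T = F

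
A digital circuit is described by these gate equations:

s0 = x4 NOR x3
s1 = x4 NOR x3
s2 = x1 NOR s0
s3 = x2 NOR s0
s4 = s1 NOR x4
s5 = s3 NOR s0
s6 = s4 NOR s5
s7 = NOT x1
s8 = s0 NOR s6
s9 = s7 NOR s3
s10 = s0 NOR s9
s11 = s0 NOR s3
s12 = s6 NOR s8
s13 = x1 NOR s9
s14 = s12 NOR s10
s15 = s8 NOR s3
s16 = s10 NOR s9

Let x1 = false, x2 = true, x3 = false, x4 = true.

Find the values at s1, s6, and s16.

s1 = false, s6 = false, s16 = false

s0 = x4 NOR x3 = true NOR false = false
s1 = x4 NOR x3 = true NOR false = false
s3 = x2 NOR s0 = true NOR false = false
s4 = s1 NOR x4 = false NOR true = false
s5 = s3 NOR s0 = false NOR false = true
s6 = s4 NOR s5 = false NOR true = false
s7 = NOT x1 = NOT false = true
s9 = s7 NOR s3 = true NOR false = false
s10 = s0 NOR s9 = false NOR false = true
s16 = s10 NOR s9 = true NOR false = false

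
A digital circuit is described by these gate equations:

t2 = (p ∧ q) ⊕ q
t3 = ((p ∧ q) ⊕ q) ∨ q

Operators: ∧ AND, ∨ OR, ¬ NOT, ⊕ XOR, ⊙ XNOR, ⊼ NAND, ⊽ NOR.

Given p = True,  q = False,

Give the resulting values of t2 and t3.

t2 = (True ∧ False) ⊕ False = False
t3 = ((True ∧ False) ⊕ False) ∨ False = False

t2 = False, t3 = False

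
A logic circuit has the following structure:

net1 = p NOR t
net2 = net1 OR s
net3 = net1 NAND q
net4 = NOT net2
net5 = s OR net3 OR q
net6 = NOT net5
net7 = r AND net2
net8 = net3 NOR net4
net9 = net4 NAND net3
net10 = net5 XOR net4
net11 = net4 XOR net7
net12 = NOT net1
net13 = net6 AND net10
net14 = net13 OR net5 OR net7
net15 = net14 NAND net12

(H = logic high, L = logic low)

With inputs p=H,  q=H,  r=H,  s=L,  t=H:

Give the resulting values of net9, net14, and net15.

net9 = L, net14 = H, net15 = L

net1 = p NOR t = H NOR H = L
net2 = net1 OR s = L OR L = L
net3 = net1 NAND q = L NAND H = H
net4 = NOT net2 = NOT L = H
net5 = s OR net3 OR q = L OR H OR H = H
net6 = NOT net5 = NOT H = L
net7 = r AND net2 = H AND L = L
net9 = net4 NAND net3 = H NAND H = L
net10 = net5 XOR net4 = H XOR H = L
net12 = NOT net1 = NOT L = H
net13 = net6 AND net10 = L AND L = L
net14 = net13 OR net5 OR net7 = L OR H OR L = H
net15 = net14 NAND net12 = H NAND H = L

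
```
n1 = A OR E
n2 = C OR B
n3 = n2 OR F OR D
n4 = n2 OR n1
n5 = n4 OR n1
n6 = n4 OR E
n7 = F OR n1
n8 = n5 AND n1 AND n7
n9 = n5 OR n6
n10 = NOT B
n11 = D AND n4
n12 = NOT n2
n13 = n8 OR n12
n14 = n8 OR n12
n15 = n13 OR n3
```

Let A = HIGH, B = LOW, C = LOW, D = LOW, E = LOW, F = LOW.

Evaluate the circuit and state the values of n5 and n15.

n5 = HIGH; n15 = HIGH

n1 = A OR E = HIGH OR LOW = HIGH
n2 = C OR B = LOW OR LOW = LOW
n3 = n2 OR F OR D = LOW OR LOW OR LOW = LOW
n4 = n2 OR n1 = LOW OR HIGH = HIGH
n5 = n4 OR n1 = HIGH OR HIGH = HIGH
n7 = F OR n1 = LOW OR HIGH = HIGH
n8 = n5 AND n1 AND n7 = HIGH AND HIGH AND HIGH = HIGH
n12 = NOT n2 = NOT LOW = HIGH
n13 = n8 OR n12 = HIGH OR HIGH = HIGH
n15 = n13 OR n3 = HIGH OR LOW = HIGH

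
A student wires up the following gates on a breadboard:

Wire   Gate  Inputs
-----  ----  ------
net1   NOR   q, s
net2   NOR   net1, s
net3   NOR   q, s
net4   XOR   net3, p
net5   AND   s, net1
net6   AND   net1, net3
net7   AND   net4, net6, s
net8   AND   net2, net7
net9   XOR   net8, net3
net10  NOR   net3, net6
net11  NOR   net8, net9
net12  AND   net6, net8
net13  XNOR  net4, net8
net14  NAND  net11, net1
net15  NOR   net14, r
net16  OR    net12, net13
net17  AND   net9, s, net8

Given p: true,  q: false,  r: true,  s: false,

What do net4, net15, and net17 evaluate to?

net4 = false, net15 = false, net17 = false

net1 = q NOR s = false NOR false = true
net2 = net1 NOR s = true NOR false = false
net3 = q NOR s = false NOR false = true
net4 = net3 XOR p = true XOR true = false
net6 = net1 AND net3 = true AND true = true
net7 = net4 AND net6 AND s = false AND true AND false = false
net8 = net2 AND net7 = false AND false = false
net9 = net8 XOR net3 = false XOR true = true
net11 = net8 NOR net9 = false NOR true = false
net14 = net11 NAND net1 = false NAND true = true
net15 = net14 NOR r = true NOR true = false
net17 = net9 AND s AND net8 = true AND false AND false = false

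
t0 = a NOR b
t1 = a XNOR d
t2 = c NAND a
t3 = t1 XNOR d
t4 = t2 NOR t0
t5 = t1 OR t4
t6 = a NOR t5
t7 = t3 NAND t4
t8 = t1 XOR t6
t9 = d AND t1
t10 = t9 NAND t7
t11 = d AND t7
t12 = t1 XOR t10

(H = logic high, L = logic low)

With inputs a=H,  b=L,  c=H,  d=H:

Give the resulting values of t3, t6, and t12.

t3 = H  t6 = L  t12 = L

t0 = a NOR b = H NOR L = L
t1 = a XNOR d = H XNOR H = H
t2 = c NAND a = H NAND H = L
t3 = t1 XNOR d = H XNOR H = H
t4 = t2 NOR t0 = L NOR L = H
t5 = t1 OR t4 = H OR H = H
t6 = a NOR t5 = H NOR H = L
t7 = t3 NAND t4 = H NAND H = L
t9 = d AND t1 = H AND H = H
t10 = t9 NAND t7 = H NAND L = H
t12 = t1 XOR t10 = H XOR H = L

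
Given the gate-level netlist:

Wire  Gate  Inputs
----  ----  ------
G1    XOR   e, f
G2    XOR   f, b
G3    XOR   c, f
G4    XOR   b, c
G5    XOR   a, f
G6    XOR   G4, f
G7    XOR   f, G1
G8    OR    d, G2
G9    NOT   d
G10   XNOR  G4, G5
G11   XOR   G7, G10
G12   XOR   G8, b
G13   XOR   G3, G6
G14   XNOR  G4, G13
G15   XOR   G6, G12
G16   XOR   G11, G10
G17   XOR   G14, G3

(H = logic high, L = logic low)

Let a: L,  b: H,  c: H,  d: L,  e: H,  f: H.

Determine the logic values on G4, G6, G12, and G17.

G4 = L  G6 = H  G12 = H  G17 = L

G2 = f XOR b = H XOR H = L
G3 = c XOR f = H XOR H = L
G4 = b XOR c = H XOR H = L
G6 = G4 XOR f = L XOR H = H
G8 = d OR G2 = L OR L = L
G12 = G8 XOR b = L XOR H = H
G13 = G3 XOR G6 = L XOR H = H
G14 = G4 XNOR G13 = L XNOR H = L
G17 = G14 XOR G3 = L XOR L = L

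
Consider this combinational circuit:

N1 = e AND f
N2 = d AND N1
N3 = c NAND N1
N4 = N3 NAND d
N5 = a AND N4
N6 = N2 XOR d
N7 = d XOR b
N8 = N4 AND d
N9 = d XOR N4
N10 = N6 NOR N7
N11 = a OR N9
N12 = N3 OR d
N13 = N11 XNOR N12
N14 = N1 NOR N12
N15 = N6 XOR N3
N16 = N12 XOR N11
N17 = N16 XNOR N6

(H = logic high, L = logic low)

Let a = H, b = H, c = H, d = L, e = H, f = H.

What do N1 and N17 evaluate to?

N1 = H, N17 = L

N1 = e AND f = H AND H = H
N2 = d AND N1 = L AND H = L
N3 = c NAND N1 = H NAND H = L
N4 = N3 NAND d = L NAND L = H
N6 = N2 XOR d = L XOR L = L
N9 = d XOR N4 = L XOR H = H
N11 = a OR N9 = H OR H = H
N12 = N3 OR d = L OR L = L
N16 = N12 XOR N11 = L XOR H = H
N17 = N16 XNOR N6 = H XNOR L = L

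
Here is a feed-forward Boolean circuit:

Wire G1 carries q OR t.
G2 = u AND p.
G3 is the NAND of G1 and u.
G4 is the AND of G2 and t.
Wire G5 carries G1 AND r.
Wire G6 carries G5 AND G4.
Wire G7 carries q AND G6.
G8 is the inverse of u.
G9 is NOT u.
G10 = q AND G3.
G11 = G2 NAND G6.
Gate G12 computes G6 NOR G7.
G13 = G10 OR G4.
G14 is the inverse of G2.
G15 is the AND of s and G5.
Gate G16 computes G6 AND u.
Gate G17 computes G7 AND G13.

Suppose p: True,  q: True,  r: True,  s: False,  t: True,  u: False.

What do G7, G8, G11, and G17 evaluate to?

G1 = q OR t = True OR True = True
G2 = u AND p = False AND True = False
G3 = G1 NAND u = True NAND False = True
G4 = G2 AND t = False AND True = False
G5 = G1 AND r = True AND True = True
G6 = G5 AND G4 = True AND False = False
G7 = q AND G6 = True AND False = False
G8 = NOT u = NOT False = True
G10 = q AND G3 = True AND True = True
G11 = G2 NAND G6 = False NAND False = True
G13 = G10 OR G4 = True OR False = True
G17 = G7 AND G13 = False AND True = False

G7 = False, G8 = True, G11 = True, G17 = False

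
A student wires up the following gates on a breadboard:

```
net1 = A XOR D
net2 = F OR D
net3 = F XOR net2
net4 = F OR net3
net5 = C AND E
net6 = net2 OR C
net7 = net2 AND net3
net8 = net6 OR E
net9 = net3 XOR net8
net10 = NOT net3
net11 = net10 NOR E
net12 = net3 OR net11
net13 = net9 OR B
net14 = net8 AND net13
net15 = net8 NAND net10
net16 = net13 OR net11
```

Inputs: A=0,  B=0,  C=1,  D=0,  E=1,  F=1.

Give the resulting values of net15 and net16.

net15 = 0; net16 = 1

net2 = F OR D = 1 OR 0 = 1
net3 = F XOR net2 = 1 XOR 1 = 0
net6 = net2 OR C = 1 OR 1 = 1
net8 = net6 OR E = 1 OR 1 = 1
net9 = net3 XOR net8 = 0 XOR 1 = 1
net10 = NOT net3 = NOT 0 = 1
net11 = net10 NOR E = 1 NOR 1 = 0
net13 = net9 OR B = 1 OR 0 = 1
net15 = net8 NAND net10 = 1 NAND 1 = 0
net16 = net13 OR net11 = 1 OR 0 = 1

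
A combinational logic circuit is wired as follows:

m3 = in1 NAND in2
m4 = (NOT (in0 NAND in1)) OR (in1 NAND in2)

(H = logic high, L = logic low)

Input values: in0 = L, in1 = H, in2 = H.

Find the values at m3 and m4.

m3 = L, m4 = L

m3 = H NAND H = L
m4 = (NOT (L NAND H)) OR (H NAND H) = L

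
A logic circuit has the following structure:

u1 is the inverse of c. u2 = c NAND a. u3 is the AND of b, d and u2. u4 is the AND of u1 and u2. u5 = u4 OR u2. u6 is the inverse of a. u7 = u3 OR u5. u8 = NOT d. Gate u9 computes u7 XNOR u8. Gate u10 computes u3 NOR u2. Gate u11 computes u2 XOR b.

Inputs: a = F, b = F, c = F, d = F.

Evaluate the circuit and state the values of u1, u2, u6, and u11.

u1 = NOT c = NOT F = T
u2 = c NAND a = F NAND F = T
u6 = NOT a = NOT F = T
u11 = u2 XOR b = T XOR F = T

u1 = T, u2 = T, u6 = T, u11 = T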